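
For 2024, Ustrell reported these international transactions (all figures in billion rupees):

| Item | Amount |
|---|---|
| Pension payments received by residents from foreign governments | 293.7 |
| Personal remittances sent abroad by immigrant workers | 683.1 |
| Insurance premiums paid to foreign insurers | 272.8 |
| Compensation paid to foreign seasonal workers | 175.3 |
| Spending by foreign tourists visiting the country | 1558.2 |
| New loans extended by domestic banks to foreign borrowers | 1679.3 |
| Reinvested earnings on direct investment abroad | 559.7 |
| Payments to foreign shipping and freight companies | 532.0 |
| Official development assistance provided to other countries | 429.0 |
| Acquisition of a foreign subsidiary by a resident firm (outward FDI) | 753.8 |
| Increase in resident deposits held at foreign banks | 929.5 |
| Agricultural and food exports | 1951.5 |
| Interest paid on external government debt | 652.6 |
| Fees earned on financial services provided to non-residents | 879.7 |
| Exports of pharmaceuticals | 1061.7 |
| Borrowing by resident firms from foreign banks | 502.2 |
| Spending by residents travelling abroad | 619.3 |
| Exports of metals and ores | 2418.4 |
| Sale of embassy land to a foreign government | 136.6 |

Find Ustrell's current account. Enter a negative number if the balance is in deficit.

Goods: 1951.5 + 2418.4 + 1061.7 = 5431.6
Services: 1558.2 - 619.3 + 879.7 - 272.8 - 532.0 = 1013.8
Primary income: -175.3 + 559.7 - 652.6 = -268.2
Secondary income: 293.7 - 429.0 - 683.1 = -818.4
Current account = 5431.6 + 1013.8 + (-268.2) + (-818.4) = 5358.8
(Excluded from the current account — financial account: new loans extended by domestic banks to foreign borrowers 1679.3, acquisition of a foreign subsidiary by a resident firm (outward FDI) 753.8, increase in resident deposits held at foreign banks 929.5, borrowing by resident firms from foreign banks 502.2; capital account: sale of embassy land to a foreign government 136.6.)

5358.8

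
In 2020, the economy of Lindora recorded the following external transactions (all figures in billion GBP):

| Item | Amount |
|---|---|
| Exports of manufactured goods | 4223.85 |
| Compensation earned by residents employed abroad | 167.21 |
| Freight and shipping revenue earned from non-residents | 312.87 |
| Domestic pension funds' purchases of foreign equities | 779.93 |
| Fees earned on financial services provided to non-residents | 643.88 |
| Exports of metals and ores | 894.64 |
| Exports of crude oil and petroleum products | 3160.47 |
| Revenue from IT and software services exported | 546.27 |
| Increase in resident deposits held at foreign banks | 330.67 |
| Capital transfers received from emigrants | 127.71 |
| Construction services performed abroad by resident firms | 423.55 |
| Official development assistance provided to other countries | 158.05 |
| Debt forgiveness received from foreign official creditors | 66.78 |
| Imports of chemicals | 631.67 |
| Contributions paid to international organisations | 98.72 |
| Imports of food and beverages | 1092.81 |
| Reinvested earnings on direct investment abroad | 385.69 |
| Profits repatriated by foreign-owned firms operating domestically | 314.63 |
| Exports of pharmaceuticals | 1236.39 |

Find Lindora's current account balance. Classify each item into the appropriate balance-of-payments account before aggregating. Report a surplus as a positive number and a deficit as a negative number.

9698.94

Goods: 4223.85 - 631.67 - 1092.81 + 3160.47 + 1236.39 + 894.64 = 7790.87
Services: 423.55 + 643.88 + 546.27 + 312.87 = 1926.57
Primary income: -314.63 + 385.69 + 167.21 = 238.27
Secondary income: -158.05 - 98.72 = -256.77
Current account = 7790.87 + 1926.57 + 238.27 + (-256.77) = 9698.94
(Excluded from the current account — financial account: domestic pension funds' purchases of foreign equities 779.93, increase in resident deposits held at foreign banks 330.67; capital account: capital transfers received from emigrants 127.71, debt forgiveness received from foreign official creditors 66.78.)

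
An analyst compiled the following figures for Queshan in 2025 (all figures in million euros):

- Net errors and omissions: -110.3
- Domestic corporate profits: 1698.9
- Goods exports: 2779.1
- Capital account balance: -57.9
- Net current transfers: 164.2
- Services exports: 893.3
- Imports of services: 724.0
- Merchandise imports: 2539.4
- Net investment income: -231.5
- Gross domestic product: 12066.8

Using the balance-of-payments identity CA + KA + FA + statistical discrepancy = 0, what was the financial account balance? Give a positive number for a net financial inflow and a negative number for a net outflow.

-173.5

Goods balance = 2779.1 - 2539.4 = 239.7
Services balance = 893.3 - 724.0 = 169.3
Trade balance (goods + services) = 239.7 + 169.3 = 409.0
Net primary income = -231.5
Net secondary income = 164.2
Current account = 409.0 + (-231.5) + 164.2 = 341.7
Financial account = -(341.7 + (-57.9) + (-110.3)) = -173.5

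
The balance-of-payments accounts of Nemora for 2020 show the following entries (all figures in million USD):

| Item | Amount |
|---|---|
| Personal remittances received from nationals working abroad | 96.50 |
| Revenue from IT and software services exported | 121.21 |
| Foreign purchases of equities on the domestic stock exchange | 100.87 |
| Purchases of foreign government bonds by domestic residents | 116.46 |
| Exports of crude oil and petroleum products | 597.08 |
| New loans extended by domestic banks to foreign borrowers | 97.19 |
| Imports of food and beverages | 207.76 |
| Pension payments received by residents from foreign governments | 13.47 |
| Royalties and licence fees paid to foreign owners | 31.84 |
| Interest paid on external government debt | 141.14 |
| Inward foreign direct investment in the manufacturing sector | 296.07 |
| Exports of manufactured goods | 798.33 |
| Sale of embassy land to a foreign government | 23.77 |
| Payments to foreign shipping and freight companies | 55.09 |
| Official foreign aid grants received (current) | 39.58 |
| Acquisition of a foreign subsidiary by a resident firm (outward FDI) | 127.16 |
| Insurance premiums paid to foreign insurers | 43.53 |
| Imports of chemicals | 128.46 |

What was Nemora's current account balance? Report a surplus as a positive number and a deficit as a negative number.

1058.35

Goods: -128.46 + 597.08 - 207.76 + 798.33 = 1059.19
Services: 121.21 - 55.09 - 43.53 - 31.84 = -9.25
Primary income: -141.14
Secondary income: 39.58 + 96.50 + 13.47 = 149.55
Current account = 1059.19 + (-9.25) + (-141.14) + 149.55 = 1058.35
(Excluded from the current account — financial account: foreign purchases of equities on the domestic stock exchange 100.87, purchases of foreign government bonds by domestic residents 116.46, new loans extended by domestic banks to foreign borrowers 97.19, inward foreign direct investment in the manufacturing sector 296.07, acquisition of a foreign subsidiary by a resident firm (outward FDI) 127.16; capital account: sale of embassy land to a foreign government 23.77.)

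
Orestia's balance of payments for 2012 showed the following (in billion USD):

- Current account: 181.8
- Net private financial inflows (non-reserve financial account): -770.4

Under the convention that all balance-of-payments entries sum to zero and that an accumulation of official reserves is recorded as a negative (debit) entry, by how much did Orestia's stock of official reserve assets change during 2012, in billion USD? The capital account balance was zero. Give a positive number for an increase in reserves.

Official reserve transactions balance = -(181.8 + (-770.4)) = 588.6
An accumulation of reserves is recorded as a debit (negative entry), so the change in the stock of reserves is the negative of that balance.
Change in official reserves = -(588.6) = -588.6

-588.6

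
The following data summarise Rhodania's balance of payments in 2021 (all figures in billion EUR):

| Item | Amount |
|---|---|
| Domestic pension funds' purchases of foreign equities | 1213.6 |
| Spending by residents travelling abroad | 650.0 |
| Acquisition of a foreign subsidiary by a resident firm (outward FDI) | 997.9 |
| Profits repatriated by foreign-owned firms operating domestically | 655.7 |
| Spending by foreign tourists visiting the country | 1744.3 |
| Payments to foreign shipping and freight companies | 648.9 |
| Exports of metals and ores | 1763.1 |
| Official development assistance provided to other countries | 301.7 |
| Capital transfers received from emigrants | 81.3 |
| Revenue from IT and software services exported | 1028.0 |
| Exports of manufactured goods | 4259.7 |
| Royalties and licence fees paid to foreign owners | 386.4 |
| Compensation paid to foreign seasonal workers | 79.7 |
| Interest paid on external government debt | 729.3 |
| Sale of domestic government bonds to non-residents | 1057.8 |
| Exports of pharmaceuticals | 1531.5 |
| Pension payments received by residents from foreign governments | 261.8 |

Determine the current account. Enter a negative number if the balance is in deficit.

7136.7

Goods: 1531.5 + 4259.7 + 1763.1 = 7554.3
Services: -650.0 + 1744.3 - 386.4 - 648.9 + 1028.0 = 1087.0
Primary income: -729.3 - 655.7 - 79.7 = -1464.7
Secondary income: 261.8 - 301.7 = -39.9
Current account = 7554.3 + 1087.0 + (-1464.7) + (-39.9) = 7136.7
(Excluded from the current account — financial account: domestic pension funds' purchases of foreign equities 1213.6, acquisition of a foreign subsidiary by a resident firm (outward FDI) 997.9, sale of domestic government bonds to non-residents 1057.8; capital account: capital transfers received from emigrants 81.3.)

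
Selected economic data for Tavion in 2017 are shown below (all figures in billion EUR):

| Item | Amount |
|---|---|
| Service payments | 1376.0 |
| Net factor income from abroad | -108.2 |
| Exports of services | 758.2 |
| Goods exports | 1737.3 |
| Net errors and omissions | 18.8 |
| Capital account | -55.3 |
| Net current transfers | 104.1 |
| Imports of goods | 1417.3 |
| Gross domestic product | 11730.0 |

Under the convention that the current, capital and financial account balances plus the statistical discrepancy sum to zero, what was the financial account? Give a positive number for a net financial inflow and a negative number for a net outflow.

338.4

Goods balance = 1737.3 - 1417.3 = 320.0
Services balance = 758.2 - 1376.0 = -617.8
Trade balance (goods + services) = 320.0 + (-617.8) = -297.8
Net primary income = -108.2
Net secondary income = 104.1
Current account = -297.8 + (-108.2) + 104.1 = -301.9
Financial account = -(-301.9 + (-55.3) + 18.8) = 338.4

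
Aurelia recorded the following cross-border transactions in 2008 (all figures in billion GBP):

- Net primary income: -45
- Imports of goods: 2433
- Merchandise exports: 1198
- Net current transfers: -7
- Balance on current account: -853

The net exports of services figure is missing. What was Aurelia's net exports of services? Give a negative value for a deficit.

434

Current account = goods balance + services balance + net primary income + net secondary income
Sum of the known components = -1287
Net exports of services = CA - (known components) = -853 - (-1287) = 434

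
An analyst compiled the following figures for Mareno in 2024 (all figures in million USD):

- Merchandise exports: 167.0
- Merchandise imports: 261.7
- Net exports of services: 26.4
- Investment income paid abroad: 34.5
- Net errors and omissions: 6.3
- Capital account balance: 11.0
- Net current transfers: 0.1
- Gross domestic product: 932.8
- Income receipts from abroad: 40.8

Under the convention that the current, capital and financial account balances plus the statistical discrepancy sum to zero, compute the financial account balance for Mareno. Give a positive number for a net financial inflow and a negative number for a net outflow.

44.6

Goods balance = 167.0 - 261.7 = -94.7
Services balance = 26.4
Trade balance (goods + services) = -94.7 + 26.4 = -68.3
Net primary income = 40.8 - 34.5 = 6.3
Net secondary income = 0.1
Current account = -68.3 + 6.3 + 0.1 = -61.9
Financial account = -(-61.9 + 11.0 + 6.3) = 44.6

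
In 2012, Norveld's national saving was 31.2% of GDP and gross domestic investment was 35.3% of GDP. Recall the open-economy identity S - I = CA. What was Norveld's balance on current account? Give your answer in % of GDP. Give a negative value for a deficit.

-4.1

S - I = CA (net lending to the rest of the world).
CA = S - I = 31.2 - 35.3 = -4.1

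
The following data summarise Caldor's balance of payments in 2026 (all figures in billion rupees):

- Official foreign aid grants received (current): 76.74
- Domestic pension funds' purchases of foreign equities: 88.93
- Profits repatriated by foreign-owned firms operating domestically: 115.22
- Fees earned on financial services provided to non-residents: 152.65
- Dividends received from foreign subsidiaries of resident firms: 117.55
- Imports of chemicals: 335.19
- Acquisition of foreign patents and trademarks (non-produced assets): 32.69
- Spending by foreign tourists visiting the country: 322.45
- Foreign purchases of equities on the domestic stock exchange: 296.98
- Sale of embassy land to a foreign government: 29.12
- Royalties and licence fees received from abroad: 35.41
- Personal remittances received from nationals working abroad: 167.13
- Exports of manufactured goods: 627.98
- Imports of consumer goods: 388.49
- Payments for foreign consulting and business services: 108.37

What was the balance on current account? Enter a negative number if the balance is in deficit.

552.64

Goods: 627.98 - 335.19 - 388.49 = -95.70
Services: 35.41 + 322.45 - 108.37 + 152.65 = 402.14
Primary income: -115.22 + 117.55 = 2.33
Secondary income: 167.13 + 76.74 = 243.87
Current account = (-95.70) + 402.14 + 2.33 + 243.87 = 552.64
(Excluded from the current account — financial account: domestic pension funds' purchases of foreign equities 88.93, foreign purchases of equities on the domestic stock exchange 296.98; capital account: acquisition of foreign patents and trademarks (non-produced assets) 32.69, sale of embassy land to a foreign government 29.12.)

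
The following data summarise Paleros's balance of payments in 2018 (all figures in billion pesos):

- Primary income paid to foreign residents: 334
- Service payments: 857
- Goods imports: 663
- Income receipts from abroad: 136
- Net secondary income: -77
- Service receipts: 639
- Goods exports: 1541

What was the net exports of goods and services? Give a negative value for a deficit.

660

Goods balance = 1541 - 663 = 878
Services balance = 639 - 857 = -218
Trade balance (goods + services) = 878 + (-218) = 660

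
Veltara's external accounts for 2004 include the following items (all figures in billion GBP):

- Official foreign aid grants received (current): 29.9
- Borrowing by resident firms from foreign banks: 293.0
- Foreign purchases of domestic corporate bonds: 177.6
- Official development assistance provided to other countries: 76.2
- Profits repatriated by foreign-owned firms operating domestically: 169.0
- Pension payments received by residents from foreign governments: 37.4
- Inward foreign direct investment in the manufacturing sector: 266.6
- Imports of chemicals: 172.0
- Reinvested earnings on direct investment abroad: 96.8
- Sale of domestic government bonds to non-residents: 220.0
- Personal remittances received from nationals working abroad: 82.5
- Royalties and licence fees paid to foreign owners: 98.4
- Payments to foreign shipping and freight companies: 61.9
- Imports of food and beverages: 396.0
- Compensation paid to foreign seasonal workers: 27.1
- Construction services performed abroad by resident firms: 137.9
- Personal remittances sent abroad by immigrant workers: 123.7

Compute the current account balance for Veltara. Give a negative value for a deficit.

Goods: -396.0 - 172.0 = -568.0
Services: 137.9 - 98.4 - 61.9 = -22.4
Primary income: 96.8 - 27.1 - 169.0 = -99.3
Secondary income: -76.2 + 29.9 - 123.7 + 82.5 + 37.4 = -50.1
Current account = (-568.0) + (-22.4) + (-99.3) + (-50.1) = -739.8
(Excluded from the current account — financial account: borrowing by resident firms from foreign banks 293.0, foreign purchases of domestic corporate bonds 177.6, inward foreign direct investment in the manufacturing sector 266.6, sale of domestic government bonds to non-residents 220.0.)

-739.8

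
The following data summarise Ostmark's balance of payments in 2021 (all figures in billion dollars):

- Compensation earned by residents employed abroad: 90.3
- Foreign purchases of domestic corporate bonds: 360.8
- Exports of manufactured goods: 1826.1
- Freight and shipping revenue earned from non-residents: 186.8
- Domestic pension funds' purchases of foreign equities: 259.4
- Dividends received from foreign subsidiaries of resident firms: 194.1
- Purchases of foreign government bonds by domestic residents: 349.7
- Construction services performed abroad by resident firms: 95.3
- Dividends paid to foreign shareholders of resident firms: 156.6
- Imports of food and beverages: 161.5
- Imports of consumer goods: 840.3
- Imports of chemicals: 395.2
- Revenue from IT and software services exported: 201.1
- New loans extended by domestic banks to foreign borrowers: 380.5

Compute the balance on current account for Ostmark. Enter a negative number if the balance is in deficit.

Goods: -395.2 - 840.3 - 161.5 + 1826.1 = 429.1
Services: 95.3 + 186.8 + 201.1 = 483.2
Primary income: 90.3 + 194.1 - 156.6 = 127.8
Current account = 429.1 + 483.2 + 127.8 = 1040.1
(Excluded from the current account — financial account: foreign purchases of domestic corporate bonds 360.8, domestic pension funds' purchases of foreign equities 259.4, purchases of foreign government bonds by domestic residents 349.7, new loans extended by domestic banks to foreign borrowers 380.5.)

1040.1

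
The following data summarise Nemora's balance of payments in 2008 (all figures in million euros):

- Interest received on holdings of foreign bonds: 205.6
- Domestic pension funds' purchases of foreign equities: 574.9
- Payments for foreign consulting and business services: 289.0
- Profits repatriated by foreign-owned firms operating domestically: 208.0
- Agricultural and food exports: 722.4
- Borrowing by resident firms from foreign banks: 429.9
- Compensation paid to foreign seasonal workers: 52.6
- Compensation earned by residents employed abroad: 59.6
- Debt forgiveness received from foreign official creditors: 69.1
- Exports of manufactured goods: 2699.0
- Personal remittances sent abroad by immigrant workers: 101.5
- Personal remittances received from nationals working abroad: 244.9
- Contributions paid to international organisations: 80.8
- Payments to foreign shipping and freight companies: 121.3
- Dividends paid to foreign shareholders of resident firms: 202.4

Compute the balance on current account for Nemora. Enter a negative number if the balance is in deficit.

2875.9

Goods: 722.4 + 2699.0 = 3421.4
Services: -289.0 - 121.3 = -410.3
Primary income: -202.4 + 205.6 - 208.0 - 52.6 + 59.6 = -197.8
Secondary income: -101.5 - 80.8 + 244.9 = 62.6
Current account = 3421.4 + (-410.3) + (-197.8) + 62.6 = 2875.9
(Excluded from the current account — financial account: domestic pension funds' purchases of foreign equities 574.9, borrowing by resident firms from foreign banks 429.9; capital account: debt forgiveness received from foreign official creditors 69.1.)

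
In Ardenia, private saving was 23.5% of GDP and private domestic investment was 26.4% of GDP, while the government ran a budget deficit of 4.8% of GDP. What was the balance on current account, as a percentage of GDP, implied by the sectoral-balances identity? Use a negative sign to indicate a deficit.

By the sectoral-balances identity, CA = (S_private - I) + (T - G).
Private balance = 23.5 - 26.4 = -2.9
Government balance (T - G) = -4.8
CA = -2.9 + (-4.8) = -7.7

-7.7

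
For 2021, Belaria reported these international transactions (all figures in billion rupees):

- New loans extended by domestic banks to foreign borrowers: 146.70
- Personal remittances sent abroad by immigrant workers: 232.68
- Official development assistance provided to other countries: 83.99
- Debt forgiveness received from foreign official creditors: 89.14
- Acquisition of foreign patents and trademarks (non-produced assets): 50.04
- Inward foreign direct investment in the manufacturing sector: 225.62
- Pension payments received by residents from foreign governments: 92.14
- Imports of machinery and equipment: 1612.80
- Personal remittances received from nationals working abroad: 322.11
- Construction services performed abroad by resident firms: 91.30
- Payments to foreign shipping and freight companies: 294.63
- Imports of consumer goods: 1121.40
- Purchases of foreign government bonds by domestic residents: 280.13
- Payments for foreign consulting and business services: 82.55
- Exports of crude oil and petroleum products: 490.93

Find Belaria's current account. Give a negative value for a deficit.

Goods: -1121.40 - 1612.80 + 490.93 = -2243.27
Services: -294.63 + 91.30 - 82.55 = -285.88
Secondary income: 92.14 - 232.68 + 322.11 - 83.99 = 97.58
Current account = (-2243.27) + (-285.88) + 97.58 = -2431.57
(Excluded from the current account — financial account: new loans extended by domestic banks to foreign borrowers 146.70, inward foreign direct investment in the manufacturing sector 225.62, purchases of foreign government bonds by domestic residents 280.13; capital account: debt forgiveness received from foreign official creditors 89.14, acquisition of foreign patents and trademarks (non-produced assets) 50.04.)

-2431.57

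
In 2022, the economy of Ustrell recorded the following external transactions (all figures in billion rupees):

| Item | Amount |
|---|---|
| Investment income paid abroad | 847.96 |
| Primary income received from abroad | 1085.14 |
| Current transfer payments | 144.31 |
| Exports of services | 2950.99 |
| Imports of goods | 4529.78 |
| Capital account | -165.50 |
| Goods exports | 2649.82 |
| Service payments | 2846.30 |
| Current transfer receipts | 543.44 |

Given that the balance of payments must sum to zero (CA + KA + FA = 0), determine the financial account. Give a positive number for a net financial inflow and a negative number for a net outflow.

Goods balance = 2649.82 - 4529.78 = -1879.96
Services balance = 2950.99 - 2846.30 = 104.69
Trade balance (goods + services) = -1879.96 + 104.69 = -1775.27
Net primary income = 1085.14 - 847.96 = 237.18
Net secondary income = 543.44 - 144.31 = 399.13
Current account = -1775.27 + 237.18 + 399.13 = -1138.96
Financial account = -(-1138.96 + (-165.50)) = 1304.46

1304.46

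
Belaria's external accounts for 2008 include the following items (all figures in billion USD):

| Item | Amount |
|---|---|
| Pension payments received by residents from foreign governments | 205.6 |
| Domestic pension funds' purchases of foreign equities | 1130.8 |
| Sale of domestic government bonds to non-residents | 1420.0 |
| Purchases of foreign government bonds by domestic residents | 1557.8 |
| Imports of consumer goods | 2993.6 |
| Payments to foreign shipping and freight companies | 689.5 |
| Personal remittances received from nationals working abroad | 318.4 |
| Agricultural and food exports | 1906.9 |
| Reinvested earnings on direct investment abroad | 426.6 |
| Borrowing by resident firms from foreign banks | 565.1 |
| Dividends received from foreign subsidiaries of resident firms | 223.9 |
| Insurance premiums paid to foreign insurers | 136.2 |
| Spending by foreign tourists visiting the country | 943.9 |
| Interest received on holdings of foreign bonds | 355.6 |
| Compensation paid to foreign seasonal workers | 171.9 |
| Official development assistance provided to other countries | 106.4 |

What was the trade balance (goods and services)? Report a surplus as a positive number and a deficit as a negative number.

-968.5

Goods: 1906.9 - 2993.6 = -1086.7
Services: -136.2 + 943.9 - 689.5 = 118.2
Trade balance = -1086.7 + 118.2 = -968.5
(Excluded from the trade balance — secondary income: pension payments received by residents from foreign governments 205.6, personal remittances received from nationals working abroad 318.4, official development assistance provided to other countries 106.4; financial account: domestic pension funds' purchases of foreign equities 1130.8, sale of domestic government bonds to non-residents 1420.0, purchases of foreign government bonds by domestic residents 1557.8, borrowing by resident firms from foreign banks 565.1; primary income: reinvested earnings on direct investment abroad 426.6, dividends received from foreign subsidiaries of resident firms 223.9, interest received on holdings of foreign bonds 355.6, compensation paid to foreign seasonal workers 171.9.)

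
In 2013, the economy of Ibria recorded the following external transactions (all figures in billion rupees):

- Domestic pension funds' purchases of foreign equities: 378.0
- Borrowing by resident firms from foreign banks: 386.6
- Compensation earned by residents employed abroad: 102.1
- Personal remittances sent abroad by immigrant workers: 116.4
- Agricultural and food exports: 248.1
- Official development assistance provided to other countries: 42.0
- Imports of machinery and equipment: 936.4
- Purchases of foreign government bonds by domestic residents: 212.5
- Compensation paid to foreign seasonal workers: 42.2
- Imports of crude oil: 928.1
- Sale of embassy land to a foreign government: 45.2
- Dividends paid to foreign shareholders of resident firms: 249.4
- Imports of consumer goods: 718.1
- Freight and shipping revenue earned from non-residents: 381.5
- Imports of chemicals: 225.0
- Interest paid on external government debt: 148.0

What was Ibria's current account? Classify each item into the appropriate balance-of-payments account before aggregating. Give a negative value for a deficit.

-2673.9

Goods: 248.1 - 718.1 - 936.4 - 225.0 - 928.1 = -2559.5
Services: 381.5
Primary income: -42.2 - 148.0 + 102.1 - 249.4 = -337.5
Secondary income: -42.0 - 116.4 = -158.4
Current account = (-2559.5) + 381.5 + (-337.5) + (-158.4) = -2673.9
(Excluded from the current account — financial account: domestic pension funds' purchases of foreign equities 378.0, borrowing by resident firms from foreign banks 386.6, purchases of foreign government bonds by domestic residents 212.5; capital account: sale of embassy land to a foreign government 45.2.)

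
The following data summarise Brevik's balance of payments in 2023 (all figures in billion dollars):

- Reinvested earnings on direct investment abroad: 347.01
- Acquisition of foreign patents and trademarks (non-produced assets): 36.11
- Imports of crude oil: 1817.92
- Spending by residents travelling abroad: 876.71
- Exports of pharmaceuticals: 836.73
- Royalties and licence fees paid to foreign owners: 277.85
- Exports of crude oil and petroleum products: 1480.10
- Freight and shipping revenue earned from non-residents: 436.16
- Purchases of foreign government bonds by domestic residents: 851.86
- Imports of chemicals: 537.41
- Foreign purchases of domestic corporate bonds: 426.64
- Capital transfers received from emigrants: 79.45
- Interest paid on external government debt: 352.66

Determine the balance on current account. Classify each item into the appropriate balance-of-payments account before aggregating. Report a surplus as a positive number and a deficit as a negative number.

-762.55

Goods: 836.73 - 537.41 - 1817.92 + 1480.10 = -38.50
Services: 436.16 - 277.85 - 876.71 = -718.40
Primary income: -352.66 + 347.01 = -5.65
Current account = (-38.50) + (-718.40) + (-5.65) = -762.55
(Excluded from the current account — capital account: acquisition of foreign patents and trademarks (non-produced assets) 36.11, capital transfers received from emigrants 79.45; financial account: purchases of foreign government bonds by domestic residents 851.86, foreign purchases of domestic corporate bonds 426.64.)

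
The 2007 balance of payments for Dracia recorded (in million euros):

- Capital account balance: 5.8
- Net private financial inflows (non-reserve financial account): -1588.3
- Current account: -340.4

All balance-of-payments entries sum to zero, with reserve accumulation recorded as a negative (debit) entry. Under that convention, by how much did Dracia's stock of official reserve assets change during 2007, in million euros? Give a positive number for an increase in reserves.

Official reserve transactions balance = -((-340.4) + 5.8 + (-1588.3)) = 1922.9
An accumulation of reserves is recorded as a debit (negative entry), so the change in the stock of reserves is the negative of that balance.
Change in official reserves = -(1922.9) = -1922.9

-1922.9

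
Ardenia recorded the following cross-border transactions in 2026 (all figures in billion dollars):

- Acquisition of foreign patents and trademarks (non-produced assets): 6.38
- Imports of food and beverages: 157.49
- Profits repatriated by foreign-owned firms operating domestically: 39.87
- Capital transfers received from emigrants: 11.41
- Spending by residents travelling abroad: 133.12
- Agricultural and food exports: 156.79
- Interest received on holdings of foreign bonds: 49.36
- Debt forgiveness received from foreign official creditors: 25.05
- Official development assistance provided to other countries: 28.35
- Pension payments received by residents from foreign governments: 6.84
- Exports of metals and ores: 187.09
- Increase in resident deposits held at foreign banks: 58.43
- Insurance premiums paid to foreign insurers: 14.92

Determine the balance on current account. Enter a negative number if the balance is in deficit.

26.33

Goods: 187.09 + 156.79 - 157.49 = 186.39
Services: -133.12 - 14.92 = -148.04
Primary income: -39.87 + 49.36 = 9.49
Secondary income: 6.84 - 28.35 = -21.51
Current account = 186.39 + (-148.04) + 9.49 + (-21.51) = 26.33
(Excluded from the current account — capital account: acquisition of foreign patents and trademarks (non-produced assets) 6.38, capital transfers received from emigrants 11.41, debt forgiveness received from foreign official creditors 25.05; financial account: increase in resident deposits held at foreign banks 58.43.)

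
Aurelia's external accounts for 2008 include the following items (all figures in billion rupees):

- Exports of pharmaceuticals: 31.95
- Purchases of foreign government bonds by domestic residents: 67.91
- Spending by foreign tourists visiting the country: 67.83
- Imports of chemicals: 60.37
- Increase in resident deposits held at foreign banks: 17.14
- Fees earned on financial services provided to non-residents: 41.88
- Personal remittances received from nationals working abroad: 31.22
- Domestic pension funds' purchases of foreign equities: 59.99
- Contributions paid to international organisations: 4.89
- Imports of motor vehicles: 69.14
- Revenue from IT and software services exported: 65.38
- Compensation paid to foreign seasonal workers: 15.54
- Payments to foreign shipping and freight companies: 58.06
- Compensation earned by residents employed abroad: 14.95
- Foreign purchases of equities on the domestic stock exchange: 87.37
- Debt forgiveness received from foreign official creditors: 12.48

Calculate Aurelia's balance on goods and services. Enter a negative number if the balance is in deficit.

19.47

Goods: -60.37 - 69.14 + 31.95 = -97.56
Services: 41.88 + 65.38 - 58.06 + 67.83 = 117.03
Trade balance = -97.56 + 117.03 = 19.47
(Excluded from the trade balance — financial account: purchases of foreign government bonds by domestic residents 67.91, increase in resident deposits held at foreign banks 17.14, domestic pension funds' purchases of foreign equities 59.99, foreign purchases of equities on the domestic stock exchange 87.37; secondary income: personal remittances received from nationals working abroad 31.22, contributions paid to international organisations 4.89; primary income: compensation paid to foreign seasonal workers 15.54, compensation earned by residents employed abroad 14.95; capital account: debt forgiveness received from foreign official creditors 12.48.)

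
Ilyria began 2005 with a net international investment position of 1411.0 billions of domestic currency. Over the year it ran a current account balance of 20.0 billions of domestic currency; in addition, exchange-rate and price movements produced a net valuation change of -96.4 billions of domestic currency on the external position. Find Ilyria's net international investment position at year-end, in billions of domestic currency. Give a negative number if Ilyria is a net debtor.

Change in NIIP = current account + net valuation change = 20.0 + (-96.4) = -76.4
End-of-year NIIP = 1411.0 + (-76.4) = 1334.6

1334.6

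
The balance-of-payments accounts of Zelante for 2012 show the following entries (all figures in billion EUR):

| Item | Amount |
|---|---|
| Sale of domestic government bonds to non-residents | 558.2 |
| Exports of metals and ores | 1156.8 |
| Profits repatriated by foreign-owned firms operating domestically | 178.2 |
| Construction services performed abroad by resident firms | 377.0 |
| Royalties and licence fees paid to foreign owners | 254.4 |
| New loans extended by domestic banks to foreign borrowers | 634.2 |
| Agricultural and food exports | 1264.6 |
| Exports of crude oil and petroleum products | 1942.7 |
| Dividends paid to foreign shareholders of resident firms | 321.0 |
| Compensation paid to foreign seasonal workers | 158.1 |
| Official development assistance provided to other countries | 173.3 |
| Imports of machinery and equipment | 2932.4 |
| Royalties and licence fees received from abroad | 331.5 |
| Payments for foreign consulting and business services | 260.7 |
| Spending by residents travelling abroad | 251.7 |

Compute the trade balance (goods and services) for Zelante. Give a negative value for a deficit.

Goods: 1156.8 + 1264.6 - 2932.4 + 1942.7 = 1431.7
Services: -254.4 + 377.0 + 331.5 - 260.7 - 251.7 = -58.3
Trade balance = 1431.7 + (-58.3) = 1373.4
(Excluded from the trade balance — financial account: sale of domestic government bonds to non-residents 558.2, new loans extended by domestic banks to foreign borrowers 634.2; primary income: profits repatriated by foreign-owned firms operating domestically 178.2, dividends paid to foreign shareholders of resident firms 321.0, compensation paid to foreign seasonal workers 158.1; secondary income: official development assistance provided to other countries 173.3.)

1373.4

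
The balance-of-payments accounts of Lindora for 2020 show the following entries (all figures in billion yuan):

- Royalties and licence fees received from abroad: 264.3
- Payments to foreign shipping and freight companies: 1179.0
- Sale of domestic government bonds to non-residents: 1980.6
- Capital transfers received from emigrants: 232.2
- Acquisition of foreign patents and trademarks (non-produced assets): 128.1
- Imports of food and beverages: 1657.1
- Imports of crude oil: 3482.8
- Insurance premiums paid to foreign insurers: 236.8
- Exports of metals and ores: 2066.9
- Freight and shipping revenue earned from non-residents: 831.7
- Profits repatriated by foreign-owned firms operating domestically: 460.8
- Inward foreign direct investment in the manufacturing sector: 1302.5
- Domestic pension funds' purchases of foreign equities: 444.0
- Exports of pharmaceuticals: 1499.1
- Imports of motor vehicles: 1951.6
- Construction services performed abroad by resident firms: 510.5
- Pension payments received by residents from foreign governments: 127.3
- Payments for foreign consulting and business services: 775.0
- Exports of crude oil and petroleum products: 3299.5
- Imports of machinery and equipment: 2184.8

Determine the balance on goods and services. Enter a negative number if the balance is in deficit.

Goods: -1657.1 + 1499.1 + 2066.9 - 1951.6 + 3299.5 - 3482.8 - 2184.8 = -2410.8
Services: 831.7 - 1179.0 - 236.8 + 264.3 + 510.5 - 775.0 = -584.3
Trade balance = -2410.8 + (-584.3) = -2995.1
(Excluded from the trade balance — financial account: sale of domestic government bonds to non-residents 1980.6, inward foreign direct investment in the manufacturing sector 1302.5, domestic pension funds' purchases of foreign equities 444.0; capital account: capital transfers received from emigrants 232.2, acquisition of foreign patents and trademarks (non-produced assets) 128.1; primary income: profits repatriated by foreign-owned firms operating domestically 460.8; secondary income: pension payments received by residents from foreign governments 127.3.)

-2995.1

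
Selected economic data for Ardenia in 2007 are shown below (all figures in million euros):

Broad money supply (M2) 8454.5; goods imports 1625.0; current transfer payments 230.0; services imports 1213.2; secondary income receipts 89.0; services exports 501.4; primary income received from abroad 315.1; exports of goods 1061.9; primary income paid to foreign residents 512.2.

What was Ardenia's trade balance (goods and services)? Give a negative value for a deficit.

-1274.9

Goods balance = 1061.9 - 1625.0 = -563.1
Services balance = 501.4 - 1213.2 = -711.8
Trade balance (goods + services) = -563.1 + (-711.8) = -1274.9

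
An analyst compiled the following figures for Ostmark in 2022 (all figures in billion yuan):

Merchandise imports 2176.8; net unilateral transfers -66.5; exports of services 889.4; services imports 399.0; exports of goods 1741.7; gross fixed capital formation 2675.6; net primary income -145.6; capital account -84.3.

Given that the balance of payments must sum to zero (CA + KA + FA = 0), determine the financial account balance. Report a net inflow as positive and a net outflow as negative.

Goods balance = 1741.7 - 2176.8 = -435.1
Services balance = 889.4 - 399.0 = 490.4
Trade balance (goods + services) = -435.1 + 490.4 = 55.3
Net primary income = -145.6
Net secondary income = -66.5
Current account = 55.3 + (-145.6) + (-66.5) = -156.8
Financial account = -(-156.8 + (-84.3)) = 241.1

241.1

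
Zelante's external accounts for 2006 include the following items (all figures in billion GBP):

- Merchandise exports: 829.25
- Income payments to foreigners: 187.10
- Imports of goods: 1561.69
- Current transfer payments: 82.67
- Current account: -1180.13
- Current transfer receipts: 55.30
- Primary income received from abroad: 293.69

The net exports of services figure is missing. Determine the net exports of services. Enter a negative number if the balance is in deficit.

-526.91

Current account = goods balance + services balance + net primary income + net secondary income
Sum of the known components = -653.22
Net exports of services = CA - (known components) = -1180.13 - (-653.22) = -526.91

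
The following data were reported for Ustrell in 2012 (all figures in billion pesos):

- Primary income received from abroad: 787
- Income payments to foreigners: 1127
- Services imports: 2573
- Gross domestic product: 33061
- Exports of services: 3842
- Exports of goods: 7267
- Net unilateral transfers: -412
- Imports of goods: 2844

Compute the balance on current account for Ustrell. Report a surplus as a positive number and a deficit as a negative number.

4940

Goods balance = 7267 - 2844 = 4423
Services balance = 3842 - 2573 = 1269
Trade balance (goods + services) = 4423 + 1269 = 5692
Net primary income = 787 - 1127 = -340
Net secondary income = -412
Current account = 5692 + (-340) + (-412) = 4940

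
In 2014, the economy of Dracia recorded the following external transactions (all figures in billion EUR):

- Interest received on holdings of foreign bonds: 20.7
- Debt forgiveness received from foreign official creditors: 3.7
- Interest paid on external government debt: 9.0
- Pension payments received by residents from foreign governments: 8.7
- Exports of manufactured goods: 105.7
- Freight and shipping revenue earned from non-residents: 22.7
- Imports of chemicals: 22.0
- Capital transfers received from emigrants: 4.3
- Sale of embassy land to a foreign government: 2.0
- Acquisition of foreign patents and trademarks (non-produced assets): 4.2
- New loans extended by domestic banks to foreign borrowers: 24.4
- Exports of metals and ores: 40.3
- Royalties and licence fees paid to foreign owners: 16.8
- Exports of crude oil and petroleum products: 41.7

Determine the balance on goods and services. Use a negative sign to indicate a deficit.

171.6

Goods: 41.7 - 22.0 + 40.3 + 105.7 = 165.7
Services: 22.7 - 16.8 = 5.9
Trade balance = 165.7 + 5.9 = 171.6
(Excluded from the trade balance — primary income: interest received on holdings of foreign bonds 20.7, interest paid on external government debt 9.0; capital account: debt forgiveness received from foreign official creditors 3.7, capital transfers received from emigrants 4.3, sale of embassy land to a foreign government 2.0, acquisition of foreign patents and trademarks (non-produced assets) 4.2; secondary income: pension payments received by residents from foreign governments 8.7; financial account: new loans extended by domestic banks to foreign borrowers 24.4.)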